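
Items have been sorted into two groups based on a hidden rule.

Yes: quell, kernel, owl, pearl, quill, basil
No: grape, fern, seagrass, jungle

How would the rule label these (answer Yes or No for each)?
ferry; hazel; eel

No, Yes, Yes

Every 'Yes' example satisfies: ends with 'l'. None of the 'No' examples do.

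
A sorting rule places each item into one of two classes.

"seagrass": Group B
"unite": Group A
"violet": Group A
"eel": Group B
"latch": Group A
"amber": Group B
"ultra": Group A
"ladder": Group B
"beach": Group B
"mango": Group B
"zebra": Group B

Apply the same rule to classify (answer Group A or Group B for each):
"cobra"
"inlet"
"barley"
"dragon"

Group B, Group A, Group B, Group B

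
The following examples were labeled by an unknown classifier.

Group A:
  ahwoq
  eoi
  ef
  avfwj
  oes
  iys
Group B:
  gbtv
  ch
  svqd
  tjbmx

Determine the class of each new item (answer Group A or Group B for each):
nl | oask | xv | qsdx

Group B, Group A, Group B, Group B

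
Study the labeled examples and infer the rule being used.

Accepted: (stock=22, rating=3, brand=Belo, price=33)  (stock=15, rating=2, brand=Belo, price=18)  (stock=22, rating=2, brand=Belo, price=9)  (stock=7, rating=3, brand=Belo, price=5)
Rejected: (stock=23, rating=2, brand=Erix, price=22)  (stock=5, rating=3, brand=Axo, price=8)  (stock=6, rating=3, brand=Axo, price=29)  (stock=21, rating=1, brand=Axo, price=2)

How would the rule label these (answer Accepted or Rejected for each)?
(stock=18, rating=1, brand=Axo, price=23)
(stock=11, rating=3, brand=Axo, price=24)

Rejected, Rejected

All 'Accepted' examples share one property — brand is Belo — and every 'Rejected' example lacks it.
(stock=18, rating=1, brand=Axo, price=23) — brand is Axo, hence Rejected. (stock=11, rating=3, brand=Axo, price=24) — brand is Axo, hence Rejected.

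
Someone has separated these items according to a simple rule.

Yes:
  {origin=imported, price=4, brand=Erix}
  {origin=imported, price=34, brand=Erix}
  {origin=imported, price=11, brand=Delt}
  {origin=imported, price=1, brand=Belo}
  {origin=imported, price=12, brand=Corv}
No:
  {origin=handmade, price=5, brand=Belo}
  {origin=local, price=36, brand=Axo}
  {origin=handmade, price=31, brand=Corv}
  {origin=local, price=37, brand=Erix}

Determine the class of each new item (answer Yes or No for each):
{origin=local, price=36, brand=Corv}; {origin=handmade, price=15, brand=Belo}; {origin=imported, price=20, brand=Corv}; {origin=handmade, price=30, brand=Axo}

No, No, Yes, No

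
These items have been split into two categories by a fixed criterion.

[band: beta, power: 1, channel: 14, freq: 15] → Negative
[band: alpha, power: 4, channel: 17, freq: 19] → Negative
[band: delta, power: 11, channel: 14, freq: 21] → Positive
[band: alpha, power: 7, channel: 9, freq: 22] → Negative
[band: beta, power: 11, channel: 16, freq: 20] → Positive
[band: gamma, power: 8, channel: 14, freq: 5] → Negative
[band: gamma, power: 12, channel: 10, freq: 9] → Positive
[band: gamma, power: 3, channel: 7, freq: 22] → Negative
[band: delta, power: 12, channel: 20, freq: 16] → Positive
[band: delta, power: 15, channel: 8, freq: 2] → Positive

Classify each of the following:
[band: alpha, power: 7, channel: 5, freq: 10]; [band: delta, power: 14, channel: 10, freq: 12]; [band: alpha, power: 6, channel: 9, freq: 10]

Negative, Positive, Negative

'Positive' ⟺ power ≥ 11.
[band: alpha, power: 7, channel: 5, freq: 10]: power = 7, does not fit → Negative.
[band: delta, power: 14, channel: 10, freq: 12]: power = 14, matches → Positive.
[band: alpha, power: 6, channel: 9, freq: 10]: power = 6, does not fit → Negative.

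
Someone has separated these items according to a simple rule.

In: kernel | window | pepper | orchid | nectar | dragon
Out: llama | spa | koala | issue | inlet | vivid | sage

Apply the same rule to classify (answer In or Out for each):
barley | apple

The simplest hypothesis consistent with all the labels is: length 6.
barley → length 6 → In. apple → length 5 → Out.

In, Out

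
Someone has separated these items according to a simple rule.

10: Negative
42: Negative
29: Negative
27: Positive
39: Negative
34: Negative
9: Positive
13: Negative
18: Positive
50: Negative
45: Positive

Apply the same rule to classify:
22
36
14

Negative, Positive, Negative

The simplest hypothesis consistent with all the labels is: multiple of 9.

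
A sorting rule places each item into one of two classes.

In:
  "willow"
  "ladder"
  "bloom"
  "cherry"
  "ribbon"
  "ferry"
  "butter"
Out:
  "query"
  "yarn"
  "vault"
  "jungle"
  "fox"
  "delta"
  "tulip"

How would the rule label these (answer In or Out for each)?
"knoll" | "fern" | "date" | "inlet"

In, Out, Out, Out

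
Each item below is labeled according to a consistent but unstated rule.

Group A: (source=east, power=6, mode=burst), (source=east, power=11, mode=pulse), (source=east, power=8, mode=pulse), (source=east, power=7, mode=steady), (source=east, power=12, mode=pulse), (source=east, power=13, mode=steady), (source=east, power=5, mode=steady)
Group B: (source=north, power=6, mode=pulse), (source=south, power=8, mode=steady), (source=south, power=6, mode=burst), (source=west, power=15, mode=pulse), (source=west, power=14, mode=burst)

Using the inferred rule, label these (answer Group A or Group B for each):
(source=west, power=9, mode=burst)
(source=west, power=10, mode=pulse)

The simplest hypothesis consistent with all the labels is: source is east.

Group B, Group B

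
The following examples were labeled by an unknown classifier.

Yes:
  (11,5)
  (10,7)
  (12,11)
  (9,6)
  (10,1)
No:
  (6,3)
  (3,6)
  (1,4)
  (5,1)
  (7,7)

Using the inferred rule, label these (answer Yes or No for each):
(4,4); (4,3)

A rule that fits every label: first ≥ 9 — true of each 'Yes' example, false of each 'No' one.
(4,4): first 4 — does not fit, so No.
(4,3): first 4 — does not fit, so No.

No, No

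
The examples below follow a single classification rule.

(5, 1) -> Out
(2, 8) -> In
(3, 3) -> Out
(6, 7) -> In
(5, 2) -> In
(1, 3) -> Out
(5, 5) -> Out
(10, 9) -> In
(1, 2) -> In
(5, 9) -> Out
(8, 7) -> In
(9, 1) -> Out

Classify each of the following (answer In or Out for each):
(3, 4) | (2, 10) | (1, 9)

In, In, Out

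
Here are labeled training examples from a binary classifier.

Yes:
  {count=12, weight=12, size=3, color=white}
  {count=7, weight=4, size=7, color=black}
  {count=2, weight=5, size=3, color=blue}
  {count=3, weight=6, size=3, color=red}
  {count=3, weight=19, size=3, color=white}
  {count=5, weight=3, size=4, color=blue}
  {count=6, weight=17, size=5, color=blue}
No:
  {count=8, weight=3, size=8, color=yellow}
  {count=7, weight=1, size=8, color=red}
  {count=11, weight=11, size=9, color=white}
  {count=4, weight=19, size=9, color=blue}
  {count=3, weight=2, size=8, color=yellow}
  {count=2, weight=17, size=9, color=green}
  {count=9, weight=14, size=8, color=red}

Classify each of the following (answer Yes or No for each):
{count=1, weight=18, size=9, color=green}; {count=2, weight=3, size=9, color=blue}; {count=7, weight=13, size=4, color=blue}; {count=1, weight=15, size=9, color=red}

One predicate separates the groups cleanly: size ≤ 7.
{count=1, weight=18, size=9, color=green}: size = 9, does not satisfy this → No. {count=2, weight=3, size=9, color=blue}: size = 9, does not satisfy this → No. {count=7, weight=13, size=4, color=blue}: size = 4, meets the rule → Yes. {count=1, weight=15, size=9, color=red}: size = 9, does not satisfy this → No.

No, No, Yes, No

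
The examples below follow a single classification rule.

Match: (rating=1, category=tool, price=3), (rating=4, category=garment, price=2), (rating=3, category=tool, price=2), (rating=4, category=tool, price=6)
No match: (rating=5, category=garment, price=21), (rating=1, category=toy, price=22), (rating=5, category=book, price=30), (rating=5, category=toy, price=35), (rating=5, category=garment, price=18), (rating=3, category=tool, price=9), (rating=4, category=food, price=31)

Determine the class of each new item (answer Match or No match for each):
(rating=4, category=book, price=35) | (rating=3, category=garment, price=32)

The pattern is that an item is 'Match' exactly when: price ≤ 6.

No match, No match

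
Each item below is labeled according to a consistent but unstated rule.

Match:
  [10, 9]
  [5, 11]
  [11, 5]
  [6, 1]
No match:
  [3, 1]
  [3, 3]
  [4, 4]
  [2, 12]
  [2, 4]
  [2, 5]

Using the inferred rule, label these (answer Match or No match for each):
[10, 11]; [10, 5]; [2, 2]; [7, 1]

'Match' ⟺ first ≥ 5.
Match: [10, 11], since first 10. Match: [10, 5], since first 10. No match: [2, 2], since first 2. Match: [7, 1], since first 7.

Match, Match, No match, Match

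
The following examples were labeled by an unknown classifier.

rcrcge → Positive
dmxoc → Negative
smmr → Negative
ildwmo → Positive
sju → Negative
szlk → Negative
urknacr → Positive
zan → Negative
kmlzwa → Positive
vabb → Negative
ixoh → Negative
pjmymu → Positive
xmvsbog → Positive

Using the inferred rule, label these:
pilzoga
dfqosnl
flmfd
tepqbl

Positive, Positive, Negative, Positive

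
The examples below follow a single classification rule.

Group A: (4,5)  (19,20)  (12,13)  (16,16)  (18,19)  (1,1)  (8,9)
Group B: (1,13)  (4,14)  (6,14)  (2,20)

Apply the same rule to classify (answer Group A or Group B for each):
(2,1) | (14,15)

The pattern is that an item is 'Group A' exactly when: |first − second| ≤ 1.
(2,1): Group A (|2−1| = 1). (14,15): Group A (|14−15| = 1).

Group A, Group A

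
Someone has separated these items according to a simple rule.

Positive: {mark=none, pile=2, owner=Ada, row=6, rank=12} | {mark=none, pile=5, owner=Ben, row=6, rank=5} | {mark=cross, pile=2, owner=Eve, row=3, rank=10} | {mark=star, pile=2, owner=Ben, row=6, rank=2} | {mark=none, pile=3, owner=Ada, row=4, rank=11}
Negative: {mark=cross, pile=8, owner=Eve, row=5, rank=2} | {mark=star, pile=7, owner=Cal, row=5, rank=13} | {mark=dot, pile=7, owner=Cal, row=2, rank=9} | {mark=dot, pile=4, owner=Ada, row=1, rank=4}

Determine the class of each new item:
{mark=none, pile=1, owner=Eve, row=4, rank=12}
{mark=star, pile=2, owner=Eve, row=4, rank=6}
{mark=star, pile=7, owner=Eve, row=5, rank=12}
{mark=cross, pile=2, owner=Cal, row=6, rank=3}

Positive, Positive, Negative, Positive

The rule appears to be: pile ≤ 5 AND row ≥ 2.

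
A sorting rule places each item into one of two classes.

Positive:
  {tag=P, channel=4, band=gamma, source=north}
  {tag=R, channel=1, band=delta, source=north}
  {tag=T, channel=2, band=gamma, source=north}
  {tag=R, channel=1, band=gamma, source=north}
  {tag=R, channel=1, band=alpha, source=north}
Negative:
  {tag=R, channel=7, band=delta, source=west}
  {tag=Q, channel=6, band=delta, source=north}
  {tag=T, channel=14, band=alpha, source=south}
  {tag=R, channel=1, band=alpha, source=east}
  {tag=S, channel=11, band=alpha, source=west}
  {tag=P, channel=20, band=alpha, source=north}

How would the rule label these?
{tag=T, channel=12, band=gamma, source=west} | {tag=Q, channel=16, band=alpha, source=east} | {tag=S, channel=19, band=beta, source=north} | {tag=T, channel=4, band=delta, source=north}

The common property of the 'Positive' items is: source is north AND channel ≤ 4. No 'Negative' item has it.
{tag=T, channel=12, band=gamma, source=west}: source is west, channel = 12 — lacks this property, so Negative. {tag=Q, channel=16, band=alpha, source=east}: source is east, channel = 16 — lacks this property, so Negative. {tag=S, channel=19, band=beta, source=north}: source is north, channel = 19 — lacks this property, so Negative. {tag=T, channel=4, band=delta, source=north}: source is north, channel = 4 — qualifies, so Positive.

Negative, Negative, Negative, Positive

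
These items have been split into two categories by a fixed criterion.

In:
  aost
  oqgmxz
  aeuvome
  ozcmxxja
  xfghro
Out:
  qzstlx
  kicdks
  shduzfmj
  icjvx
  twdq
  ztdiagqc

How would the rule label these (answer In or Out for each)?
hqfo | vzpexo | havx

The classifier is using: contains 'o'.

In, In, Out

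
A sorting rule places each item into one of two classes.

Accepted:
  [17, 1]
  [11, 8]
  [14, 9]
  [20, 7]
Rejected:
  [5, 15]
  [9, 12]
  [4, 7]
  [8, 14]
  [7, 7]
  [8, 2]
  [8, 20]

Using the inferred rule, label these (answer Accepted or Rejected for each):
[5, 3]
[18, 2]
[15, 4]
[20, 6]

Rejected, Accepted, Accepted, Accepted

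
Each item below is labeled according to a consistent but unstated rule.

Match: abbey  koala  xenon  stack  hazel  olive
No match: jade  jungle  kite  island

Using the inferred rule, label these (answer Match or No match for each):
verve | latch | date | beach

All 'Match' examples share one property — odd length — and every 'No match' example lacks it.
verve: length 5, matches → Match. latch: length 5, matches → Match. date: length 4, doesn't qualify → No match. beach: length 5, matches → Match.

Match, Match, No match, Match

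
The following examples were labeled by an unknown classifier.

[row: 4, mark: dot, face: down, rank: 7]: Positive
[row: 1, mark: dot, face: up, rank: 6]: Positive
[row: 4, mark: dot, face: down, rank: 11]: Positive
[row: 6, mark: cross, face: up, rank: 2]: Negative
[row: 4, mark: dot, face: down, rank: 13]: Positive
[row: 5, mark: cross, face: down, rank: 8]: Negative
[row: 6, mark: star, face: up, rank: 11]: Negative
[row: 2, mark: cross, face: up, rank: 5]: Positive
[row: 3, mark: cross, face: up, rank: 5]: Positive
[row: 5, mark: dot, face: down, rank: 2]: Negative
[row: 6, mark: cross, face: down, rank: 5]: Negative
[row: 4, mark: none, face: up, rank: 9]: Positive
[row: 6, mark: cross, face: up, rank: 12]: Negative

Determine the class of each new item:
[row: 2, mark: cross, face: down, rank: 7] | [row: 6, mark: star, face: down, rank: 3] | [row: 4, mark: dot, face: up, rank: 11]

A rule that fits every label: row ≤ 4 — true of each 'Positive' example, false of each 'Negative' one.
[row: 2, mark: cross, face: down, rank: 7]: row = 2, checks out → Positive. [row: 6, mark: star, face: down, rank: 3]: row = 6, fails the rule → Negative. [row: 4, mark: dot, face: up, rank: 11]: row = 4, checks out → Positive.

Positive, Negative, Positive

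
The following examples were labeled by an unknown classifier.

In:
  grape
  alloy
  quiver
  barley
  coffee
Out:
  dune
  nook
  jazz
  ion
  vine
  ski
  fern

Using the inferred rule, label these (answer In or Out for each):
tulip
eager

In, In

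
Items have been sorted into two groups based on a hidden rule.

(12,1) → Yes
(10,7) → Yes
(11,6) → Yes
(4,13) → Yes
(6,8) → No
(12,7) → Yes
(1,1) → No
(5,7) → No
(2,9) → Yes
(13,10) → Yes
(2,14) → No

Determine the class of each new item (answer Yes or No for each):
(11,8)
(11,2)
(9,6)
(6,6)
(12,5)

The classifier is using: sum is odd.
(11,8) → 11+8 = 19 → Yes. (11,2) → 11+2 = 13 → Yes. (9,6) → 9+6 = 15 → Yes. (6,6) → 6+6 = 12 → No. (12,5) → 12+5 = 17 → Yes.

Yes, Yes, Yes, No, Yes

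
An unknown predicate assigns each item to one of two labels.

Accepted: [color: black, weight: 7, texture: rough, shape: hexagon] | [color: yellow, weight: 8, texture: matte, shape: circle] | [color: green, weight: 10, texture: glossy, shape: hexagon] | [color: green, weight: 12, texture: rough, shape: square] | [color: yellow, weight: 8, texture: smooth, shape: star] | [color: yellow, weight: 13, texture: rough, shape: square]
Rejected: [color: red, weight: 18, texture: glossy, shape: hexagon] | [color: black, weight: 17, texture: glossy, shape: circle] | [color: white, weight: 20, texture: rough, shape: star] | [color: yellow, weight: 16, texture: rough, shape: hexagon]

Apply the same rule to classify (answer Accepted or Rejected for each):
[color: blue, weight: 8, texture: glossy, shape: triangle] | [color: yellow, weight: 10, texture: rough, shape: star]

Accepted, Accepted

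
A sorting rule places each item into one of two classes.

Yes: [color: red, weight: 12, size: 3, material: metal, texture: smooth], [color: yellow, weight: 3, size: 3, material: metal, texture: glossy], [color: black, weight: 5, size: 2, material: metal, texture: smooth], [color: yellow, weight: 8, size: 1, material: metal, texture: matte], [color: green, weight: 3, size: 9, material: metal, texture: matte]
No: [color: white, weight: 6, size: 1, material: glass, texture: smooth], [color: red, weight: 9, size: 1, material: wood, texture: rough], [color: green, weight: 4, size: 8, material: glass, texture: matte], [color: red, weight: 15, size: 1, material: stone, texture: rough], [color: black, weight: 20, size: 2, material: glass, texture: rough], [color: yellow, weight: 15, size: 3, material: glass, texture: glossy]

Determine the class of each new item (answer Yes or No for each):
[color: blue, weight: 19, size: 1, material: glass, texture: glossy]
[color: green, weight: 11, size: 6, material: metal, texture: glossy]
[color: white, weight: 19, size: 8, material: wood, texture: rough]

The common property of the 'Yes' items is: material is metal. No 'No' item has it.
No: [color: blue, weight: 19, size: 1, material: glass, texture: glossy], since material is glass. Yes: [color: green, weight: 11, size: 6, material: metal, texture: glossy], since material is metal. No: [color: white, weight: 19, size: 8, material: wood, texture: rough], since material is wood.

No, Yes, No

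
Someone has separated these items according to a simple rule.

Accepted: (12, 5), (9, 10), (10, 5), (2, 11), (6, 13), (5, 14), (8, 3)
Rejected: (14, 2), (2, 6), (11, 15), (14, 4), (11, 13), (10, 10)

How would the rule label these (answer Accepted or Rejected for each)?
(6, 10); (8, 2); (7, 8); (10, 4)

Rejected, Rejected, Accepted, Rejected

The rule appears to be: sum is odd.
Rejected: (6, 10), since 6+10 = 16. Rejected: (8, 2), since 8+2 = 10. Accepted: (7, 8), since 7+8 = 15. Rejected: (10, 4), since 10+4 = 14.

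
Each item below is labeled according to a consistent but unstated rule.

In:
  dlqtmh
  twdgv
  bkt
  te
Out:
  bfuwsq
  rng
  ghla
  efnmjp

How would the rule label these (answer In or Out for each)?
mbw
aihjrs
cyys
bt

Out, Out, Out, In

A rule that fits every label: contains 't' — true of each 'In' example, false of each 'Out' one.
mbw → no 't' → Out. aihjrs → no 't' → Out. cyys → no 't' → Out. bt → has 't' → In.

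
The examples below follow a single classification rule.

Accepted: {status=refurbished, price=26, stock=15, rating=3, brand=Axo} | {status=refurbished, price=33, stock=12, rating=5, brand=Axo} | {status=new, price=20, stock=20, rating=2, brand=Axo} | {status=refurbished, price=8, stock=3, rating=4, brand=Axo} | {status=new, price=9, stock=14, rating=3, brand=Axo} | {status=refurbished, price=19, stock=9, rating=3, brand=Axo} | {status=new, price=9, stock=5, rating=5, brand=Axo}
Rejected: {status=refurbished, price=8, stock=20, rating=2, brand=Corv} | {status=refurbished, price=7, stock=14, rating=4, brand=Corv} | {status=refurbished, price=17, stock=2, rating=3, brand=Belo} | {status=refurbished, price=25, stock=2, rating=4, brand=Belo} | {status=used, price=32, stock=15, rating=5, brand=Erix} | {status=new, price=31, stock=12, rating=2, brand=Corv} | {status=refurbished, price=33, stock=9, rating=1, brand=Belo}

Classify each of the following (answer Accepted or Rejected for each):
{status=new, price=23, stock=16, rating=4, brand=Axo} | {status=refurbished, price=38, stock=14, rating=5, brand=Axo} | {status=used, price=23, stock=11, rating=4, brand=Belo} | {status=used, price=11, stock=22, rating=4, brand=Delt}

Comparing the two groups points to one rule — brand is Axo.
{status=new, price=23, stock=16, rating=4, brand=Axo} — brand is Axo, hence Accepted. {status=refurbished, price=38, stock=14, rating=5, brand=Axo} — brand is Axo, hence Accepted. {status=used, price=23, stock=11, rating=4, brand=Belo} — brand is Belo, hence Rejected. {status=used, price=11, stock=22, rating=4, brand=Delt} — brand is Delt, hence Rejected.

Accepted, Accepted, Rejected, Rejected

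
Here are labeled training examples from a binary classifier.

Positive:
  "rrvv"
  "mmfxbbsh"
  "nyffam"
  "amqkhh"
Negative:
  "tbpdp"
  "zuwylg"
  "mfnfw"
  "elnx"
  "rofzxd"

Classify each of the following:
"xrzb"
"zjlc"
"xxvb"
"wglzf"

Negative, Negative, Positive, Negative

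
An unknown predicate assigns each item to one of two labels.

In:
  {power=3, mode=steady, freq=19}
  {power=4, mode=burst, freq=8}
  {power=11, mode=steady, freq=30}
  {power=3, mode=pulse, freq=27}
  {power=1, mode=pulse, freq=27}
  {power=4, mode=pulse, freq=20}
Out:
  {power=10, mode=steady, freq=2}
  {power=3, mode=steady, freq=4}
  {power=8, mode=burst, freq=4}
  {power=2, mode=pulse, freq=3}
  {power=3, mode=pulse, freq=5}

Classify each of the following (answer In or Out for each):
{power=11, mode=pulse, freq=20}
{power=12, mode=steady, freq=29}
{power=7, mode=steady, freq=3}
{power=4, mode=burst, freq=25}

In, In, Out, In

The distinguishing property — freq ≥ 8 — holds for all the 'In' cases and none of the 'Out' cases.
In: {power=11, mode=pulse, freq=20}, since freq = 20.
In: {power=12, mode=steady, freq=29}, since freq = 29.
Out: {power=7, mode=steady, freq=3}, since freq = 3.
In: {power=4, mode=burst, freq=25}, since freq = 25.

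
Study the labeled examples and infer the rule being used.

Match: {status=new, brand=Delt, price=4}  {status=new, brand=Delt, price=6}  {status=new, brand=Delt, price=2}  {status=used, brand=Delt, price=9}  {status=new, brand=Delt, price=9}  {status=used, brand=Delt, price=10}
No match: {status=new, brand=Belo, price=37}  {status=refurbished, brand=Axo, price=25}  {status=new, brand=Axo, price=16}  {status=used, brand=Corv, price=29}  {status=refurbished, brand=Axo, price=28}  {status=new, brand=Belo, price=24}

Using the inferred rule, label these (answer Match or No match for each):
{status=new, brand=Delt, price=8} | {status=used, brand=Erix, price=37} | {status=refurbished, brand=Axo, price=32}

Match, No match, No match

One predicate separates the groups cleanly: brand is Delt.
{status=new, brand=Delt, price=8}: brand is Delt, checks out → Match. {status=used, brand=Erix, price=37}: brand is Erix, doesn't qualify → No match. {status=refurbished, brand=Axo, price=32}: brand is Axo, doesn't qualify → No match.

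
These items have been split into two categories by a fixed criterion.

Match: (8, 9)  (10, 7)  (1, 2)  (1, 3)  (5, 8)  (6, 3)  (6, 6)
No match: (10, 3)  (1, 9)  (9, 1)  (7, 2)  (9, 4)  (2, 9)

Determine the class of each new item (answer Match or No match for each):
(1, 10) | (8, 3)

The rule appears to be: |first − second| ≤ 3.
No match: (1, 10), since |1−10| = 9.
No match: (8, 3), since |8−3| = 5.

No match, No match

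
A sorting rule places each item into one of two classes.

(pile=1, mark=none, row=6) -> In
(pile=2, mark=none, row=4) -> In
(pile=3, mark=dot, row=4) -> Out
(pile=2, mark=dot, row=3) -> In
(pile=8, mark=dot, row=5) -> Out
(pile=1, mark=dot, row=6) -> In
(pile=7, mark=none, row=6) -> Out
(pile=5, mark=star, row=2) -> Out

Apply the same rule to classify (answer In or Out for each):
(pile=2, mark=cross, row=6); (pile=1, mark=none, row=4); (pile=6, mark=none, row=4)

'In' ⟺ pile ≤ 2.
In: (pile=2, mark=cross, row=6), since pile = 2.
In: (pile=1, mark=none, row=4), since pile = 1.
Out: (pile=6, mark=none, row=4), since pile = 6.

In, In, Out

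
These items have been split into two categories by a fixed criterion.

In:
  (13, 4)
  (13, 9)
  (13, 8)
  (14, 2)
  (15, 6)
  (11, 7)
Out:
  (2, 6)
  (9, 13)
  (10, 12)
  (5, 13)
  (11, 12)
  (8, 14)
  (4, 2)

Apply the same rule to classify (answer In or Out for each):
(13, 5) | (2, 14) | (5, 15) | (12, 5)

In, Out, Out, In

The simplest hypothesis consistent with all the labels is: first > second AND sum ≥ 8.
(13, 5) → 13 > 5, 13+5 = 18 → In.
(2, 14) → 2 < 14, 2+14 = 16 → Out.
(5, 15) → 5 < 15, 5+15 = 20 → Out.
(12, 5) → 12 > 5, 12+5 = 17 → In.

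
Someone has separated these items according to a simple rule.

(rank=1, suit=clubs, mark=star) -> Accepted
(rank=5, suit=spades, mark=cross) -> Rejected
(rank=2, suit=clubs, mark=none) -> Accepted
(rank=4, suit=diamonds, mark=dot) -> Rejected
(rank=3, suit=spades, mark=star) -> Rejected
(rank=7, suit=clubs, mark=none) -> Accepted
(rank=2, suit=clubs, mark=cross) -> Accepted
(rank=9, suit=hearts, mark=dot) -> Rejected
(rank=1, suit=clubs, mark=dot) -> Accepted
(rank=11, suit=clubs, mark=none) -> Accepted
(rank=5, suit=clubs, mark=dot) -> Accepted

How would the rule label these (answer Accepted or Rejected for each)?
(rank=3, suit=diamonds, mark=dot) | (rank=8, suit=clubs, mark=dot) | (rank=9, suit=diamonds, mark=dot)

Rule: suit is clubs. This holds for each 'Accepted' example and fails for each 'Rejected' one.
Rejected: (rank=3, suit=diamonds, mark=dot), since suit is diamonds. Accepted: (rank=8, suit=clubs, mark=dot), since suit is clubs. Rejected: (rank=9, suit=diamonds, mark=dot), since suit is diamonds.

Rejected, Accepted, Rejected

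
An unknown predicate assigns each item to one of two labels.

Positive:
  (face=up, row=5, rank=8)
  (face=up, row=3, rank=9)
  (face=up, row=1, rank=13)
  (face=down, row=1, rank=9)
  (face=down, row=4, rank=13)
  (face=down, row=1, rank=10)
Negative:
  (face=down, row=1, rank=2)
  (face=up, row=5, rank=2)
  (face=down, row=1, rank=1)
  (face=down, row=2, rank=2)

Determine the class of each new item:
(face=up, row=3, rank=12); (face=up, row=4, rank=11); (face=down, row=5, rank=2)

Positive, Positive, Negative

All 'Positive' examples share one property — rank ≥ 8 — and every 'Negative' example lacks it.
(face=up, row=3, rank=12): rank = 12 — matches, so Positive.
(face=up, row=4, rank=11): rank = 11 — matches, so Positive.
(face=down, row=5, rank=2): rank = 2 — fails the rule, so Negative.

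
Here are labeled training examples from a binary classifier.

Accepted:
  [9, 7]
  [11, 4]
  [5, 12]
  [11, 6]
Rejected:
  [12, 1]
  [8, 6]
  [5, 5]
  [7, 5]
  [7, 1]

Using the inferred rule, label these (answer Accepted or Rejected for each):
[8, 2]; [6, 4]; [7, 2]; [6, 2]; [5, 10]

Rejected, Rejected, Rejected, Rejected, Accepted

The pattern is that an item is 'Accepted' exactly when: sum ≥ 15.
[8, 2] — 8+2 = 10, hence Rejected.
[6, 4] — 6+4 = 10, hence Rejected.
[7, 2] — 7+2 = 9, hence Rejected.
[6, 2] — 6+2 = 8, hence Rejected.
[5, 10] — 5+10 = 15, hence Accepted.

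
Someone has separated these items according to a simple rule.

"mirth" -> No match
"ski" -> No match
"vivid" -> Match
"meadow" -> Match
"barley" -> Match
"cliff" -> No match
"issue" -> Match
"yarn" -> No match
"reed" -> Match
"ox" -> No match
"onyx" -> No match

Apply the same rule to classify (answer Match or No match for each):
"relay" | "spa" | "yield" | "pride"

Match, No match, Match, Match

One predicate separates the groups cleanly: has ≥ 2 vowels.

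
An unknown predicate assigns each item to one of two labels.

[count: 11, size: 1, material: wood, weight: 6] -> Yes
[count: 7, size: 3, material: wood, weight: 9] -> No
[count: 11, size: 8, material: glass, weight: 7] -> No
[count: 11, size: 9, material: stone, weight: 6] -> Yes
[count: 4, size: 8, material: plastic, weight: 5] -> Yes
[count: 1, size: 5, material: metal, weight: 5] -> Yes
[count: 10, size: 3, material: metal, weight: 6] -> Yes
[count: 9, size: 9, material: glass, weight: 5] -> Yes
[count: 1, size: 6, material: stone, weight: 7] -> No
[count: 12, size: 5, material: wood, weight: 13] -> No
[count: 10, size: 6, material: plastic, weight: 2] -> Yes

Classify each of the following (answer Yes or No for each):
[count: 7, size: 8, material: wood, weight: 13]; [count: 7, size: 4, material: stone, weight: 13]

No, No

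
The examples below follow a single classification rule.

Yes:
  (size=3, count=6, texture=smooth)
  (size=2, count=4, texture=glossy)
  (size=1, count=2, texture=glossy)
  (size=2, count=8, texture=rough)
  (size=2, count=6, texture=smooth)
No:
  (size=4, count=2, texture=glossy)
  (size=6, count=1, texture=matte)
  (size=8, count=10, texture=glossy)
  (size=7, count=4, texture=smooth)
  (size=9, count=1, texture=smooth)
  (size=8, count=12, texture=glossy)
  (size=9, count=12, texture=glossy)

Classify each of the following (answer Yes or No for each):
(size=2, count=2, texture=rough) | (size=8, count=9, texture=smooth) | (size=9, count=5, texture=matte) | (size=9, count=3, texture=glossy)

Yes, No, No, No

Rule: size ≤ 3. This holds for each 'Yes' example and fails for each 'No' one.
(size=2, count=2, texture=rough): Yes (size = 2). (size=8, count=9, texture=smooth): No (size = 8). (size=9, count=5, texture=matte): No (size = 9). (size=9, count=3, texture=glossy): No (size = 9).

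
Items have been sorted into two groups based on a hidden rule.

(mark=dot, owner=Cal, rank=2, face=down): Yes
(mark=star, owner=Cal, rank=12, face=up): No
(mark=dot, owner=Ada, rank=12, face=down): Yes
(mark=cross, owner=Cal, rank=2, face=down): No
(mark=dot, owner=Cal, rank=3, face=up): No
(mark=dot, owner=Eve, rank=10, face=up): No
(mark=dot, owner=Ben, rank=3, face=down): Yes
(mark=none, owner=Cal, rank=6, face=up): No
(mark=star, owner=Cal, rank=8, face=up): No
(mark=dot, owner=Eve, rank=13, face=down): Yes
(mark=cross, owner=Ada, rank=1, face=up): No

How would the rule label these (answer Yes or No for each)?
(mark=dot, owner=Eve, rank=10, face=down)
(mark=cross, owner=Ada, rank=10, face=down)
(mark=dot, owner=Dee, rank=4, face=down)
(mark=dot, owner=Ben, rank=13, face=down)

Yes, No, Yes, Yes

'Yes' ⟺ face is down AND mark is dot.
(mark=dot, owner=Eve, rank=10, face=down): face is down, mark is dot — passes, so Yes. (mark=cross, owner=Ada, rank=10, face=down): face is down, mark is cross — fails the rule, so No. (mark=dot, owner=Dee, rank=4, face=down): face is down, mark is dot — passes, so Yes. (mark=dot, owner=Ben, rank=13, face=down): face is down, mark is dot — passes, so Yes.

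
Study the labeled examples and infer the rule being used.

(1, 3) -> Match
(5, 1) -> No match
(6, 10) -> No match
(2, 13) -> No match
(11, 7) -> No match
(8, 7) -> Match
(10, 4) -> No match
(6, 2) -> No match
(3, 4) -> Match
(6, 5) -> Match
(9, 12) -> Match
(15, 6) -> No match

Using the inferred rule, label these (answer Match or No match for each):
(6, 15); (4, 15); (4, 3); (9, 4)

All 'Match' examples share one property — |first − second| ≤ 3 — and every 'No match' example lacks it.
No match: (6, 15), since |6−15| = 9.
No match: (4, 15), since |4−15| = 11.
Match: (4, 3), since |4−3| = 1.
No match: (9, 4), since |9−4| = 5.

No match, No match, Match, No match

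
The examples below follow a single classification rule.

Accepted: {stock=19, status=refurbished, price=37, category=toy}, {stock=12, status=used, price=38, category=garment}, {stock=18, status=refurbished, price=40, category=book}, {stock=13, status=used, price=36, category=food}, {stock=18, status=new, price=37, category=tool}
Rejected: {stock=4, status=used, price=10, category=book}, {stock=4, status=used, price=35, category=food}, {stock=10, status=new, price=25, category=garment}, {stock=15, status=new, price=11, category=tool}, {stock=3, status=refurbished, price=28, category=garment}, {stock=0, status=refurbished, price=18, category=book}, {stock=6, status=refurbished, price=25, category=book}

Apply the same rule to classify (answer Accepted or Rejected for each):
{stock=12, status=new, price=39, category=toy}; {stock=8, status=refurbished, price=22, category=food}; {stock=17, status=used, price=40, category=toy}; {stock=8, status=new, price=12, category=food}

Accepted, Rejected, Accepted, Rejected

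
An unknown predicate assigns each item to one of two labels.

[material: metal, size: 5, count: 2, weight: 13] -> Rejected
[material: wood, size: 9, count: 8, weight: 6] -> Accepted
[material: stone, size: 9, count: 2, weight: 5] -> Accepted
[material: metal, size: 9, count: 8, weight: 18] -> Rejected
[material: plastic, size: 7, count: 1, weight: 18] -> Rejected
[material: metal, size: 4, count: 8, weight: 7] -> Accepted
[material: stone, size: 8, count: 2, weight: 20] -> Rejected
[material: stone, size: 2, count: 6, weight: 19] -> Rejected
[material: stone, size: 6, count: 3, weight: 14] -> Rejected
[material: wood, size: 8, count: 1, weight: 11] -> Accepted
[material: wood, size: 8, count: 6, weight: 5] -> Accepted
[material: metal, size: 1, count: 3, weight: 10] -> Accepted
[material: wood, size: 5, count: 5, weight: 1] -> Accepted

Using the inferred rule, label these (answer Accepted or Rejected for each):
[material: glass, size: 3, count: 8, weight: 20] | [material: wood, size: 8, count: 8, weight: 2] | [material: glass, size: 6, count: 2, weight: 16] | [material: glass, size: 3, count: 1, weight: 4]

Rejected, Accepted, Rejected, Accepted

The simplest hypothesis consistent with all the labels is: weight ≤ 11.
[material: glass, size: 3, count: 8, weight: 20]: Rejected (weight = 20).
[material: wood, size: 8, count: 8, weight: 2]: Accepted (weight = 2).
[material: glass, size: 6, count: 2, weight: 16]: Rejected (weight = 16).
[material: glass, size: 3, count: 1, weight: 4]: Accepted (weight = 4).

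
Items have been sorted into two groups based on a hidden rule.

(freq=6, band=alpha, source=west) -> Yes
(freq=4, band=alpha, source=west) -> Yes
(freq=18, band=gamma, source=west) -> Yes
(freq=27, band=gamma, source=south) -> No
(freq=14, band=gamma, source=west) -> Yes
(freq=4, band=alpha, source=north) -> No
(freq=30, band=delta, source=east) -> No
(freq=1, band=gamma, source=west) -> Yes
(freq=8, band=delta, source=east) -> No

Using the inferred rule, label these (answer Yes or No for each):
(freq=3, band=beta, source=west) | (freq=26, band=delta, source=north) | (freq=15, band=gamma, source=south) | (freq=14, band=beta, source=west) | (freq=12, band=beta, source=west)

Yes, No, No, Yes, Yes

Rule: source is west. This holds for each 'Yes' example and fails for each 'No' one.
(freq=3, band=beta, source=west): Yes (source is west). (freq=26, band=delta, source=north): No (source is north). (freq=15, band=gamma, source=south): No (source is south). (freq=14, band=beta, source=west): Yes (source is west). (freq=12, band=beta, source=west): Yes (source is west).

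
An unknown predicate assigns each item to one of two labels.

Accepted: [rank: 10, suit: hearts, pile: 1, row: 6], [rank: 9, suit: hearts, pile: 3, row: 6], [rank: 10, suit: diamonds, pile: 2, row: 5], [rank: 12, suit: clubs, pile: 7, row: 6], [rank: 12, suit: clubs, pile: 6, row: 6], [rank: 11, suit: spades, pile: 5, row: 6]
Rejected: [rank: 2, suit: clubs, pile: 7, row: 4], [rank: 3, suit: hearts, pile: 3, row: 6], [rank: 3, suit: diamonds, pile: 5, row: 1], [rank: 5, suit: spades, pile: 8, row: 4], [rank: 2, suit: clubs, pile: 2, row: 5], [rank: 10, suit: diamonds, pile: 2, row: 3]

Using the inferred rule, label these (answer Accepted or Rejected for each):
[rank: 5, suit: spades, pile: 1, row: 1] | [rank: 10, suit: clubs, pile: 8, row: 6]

Rejected, Accepted

The pattern is that an item is 'Accepted' exactly when: rank ≥ 5 AND row ≥ 5.
[rank: 5, suit: spades, pile: 1, row: 1] → rank = 5, row = 1 → Rejected. [rank: 10, suit: clubs, pile: 8, row: 6] → rank = 10, row = 6 → Accepted.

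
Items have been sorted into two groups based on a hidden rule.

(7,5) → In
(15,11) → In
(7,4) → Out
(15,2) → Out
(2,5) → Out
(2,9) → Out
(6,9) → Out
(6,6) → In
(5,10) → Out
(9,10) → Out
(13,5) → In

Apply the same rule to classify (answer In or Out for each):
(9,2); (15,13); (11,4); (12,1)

Looking at the examples, the only property every 'In' case has and every 'Out' case lacks is: sum is even.

Out, In, Out, Out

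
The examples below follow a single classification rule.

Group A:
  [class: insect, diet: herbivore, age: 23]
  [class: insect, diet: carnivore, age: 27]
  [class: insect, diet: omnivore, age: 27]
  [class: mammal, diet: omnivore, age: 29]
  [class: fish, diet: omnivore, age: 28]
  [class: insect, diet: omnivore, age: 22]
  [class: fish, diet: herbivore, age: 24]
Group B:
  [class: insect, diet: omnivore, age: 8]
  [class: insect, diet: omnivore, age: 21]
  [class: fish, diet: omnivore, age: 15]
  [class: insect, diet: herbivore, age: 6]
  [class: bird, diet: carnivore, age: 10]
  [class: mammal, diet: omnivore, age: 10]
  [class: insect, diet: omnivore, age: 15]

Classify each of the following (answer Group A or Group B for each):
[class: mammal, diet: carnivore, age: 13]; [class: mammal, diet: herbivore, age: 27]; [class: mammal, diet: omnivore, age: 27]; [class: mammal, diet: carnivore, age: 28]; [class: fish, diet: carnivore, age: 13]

Every 'Group A' example satisfies: age ≥ 22. None of the 'Group B' examples do.
[class: mammal, diet: carnivore, age: 13] — age = 13, hence Group B. [class: mammal, diet: herbivore, age: 27] — age = 27, hence Group A. [class: mammal, diet: omnivore, age: 27] — age = 27, hence Group A. [class: mammal, diet: carnivore, age: 28] — age = 28, hence Group A. [class: fish, diet: carnivore, age: 13] — age = 13, hence Group B.

Group B, Group A, Group A, Group A, Group B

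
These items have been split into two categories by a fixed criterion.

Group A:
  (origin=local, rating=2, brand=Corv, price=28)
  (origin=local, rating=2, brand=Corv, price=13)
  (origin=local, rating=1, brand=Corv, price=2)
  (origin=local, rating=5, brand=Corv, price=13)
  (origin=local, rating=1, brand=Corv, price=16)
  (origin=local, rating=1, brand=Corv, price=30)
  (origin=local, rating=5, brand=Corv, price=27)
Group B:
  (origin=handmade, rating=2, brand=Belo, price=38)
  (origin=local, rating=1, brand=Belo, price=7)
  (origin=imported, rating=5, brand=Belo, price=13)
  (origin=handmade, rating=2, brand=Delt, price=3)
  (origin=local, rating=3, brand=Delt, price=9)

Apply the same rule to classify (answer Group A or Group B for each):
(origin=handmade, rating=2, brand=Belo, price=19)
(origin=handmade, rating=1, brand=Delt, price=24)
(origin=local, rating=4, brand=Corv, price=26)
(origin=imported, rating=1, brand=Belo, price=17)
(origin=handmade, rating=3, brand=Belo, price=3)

The simplest hypothesis consistent with all the labels is: brand is Corv.
(origin=handmade, rating=2, brand=Belo, price=19): Group B (brand is Belo). (origin=handmade, rating=1, brand=Delt, price=24): Group B (brand is Delt). (origin=local, rating=4, brand=Corv, price=26): Group A (brand is Corv). (origin=imported, rating=1, brand=Belo, price=17): Group B (brand is Belo). (origin=handmade, rating=3, brand=Belo, price=3): Group B (brand is Belo).

Group B, Group B, Group A, Group B, Group B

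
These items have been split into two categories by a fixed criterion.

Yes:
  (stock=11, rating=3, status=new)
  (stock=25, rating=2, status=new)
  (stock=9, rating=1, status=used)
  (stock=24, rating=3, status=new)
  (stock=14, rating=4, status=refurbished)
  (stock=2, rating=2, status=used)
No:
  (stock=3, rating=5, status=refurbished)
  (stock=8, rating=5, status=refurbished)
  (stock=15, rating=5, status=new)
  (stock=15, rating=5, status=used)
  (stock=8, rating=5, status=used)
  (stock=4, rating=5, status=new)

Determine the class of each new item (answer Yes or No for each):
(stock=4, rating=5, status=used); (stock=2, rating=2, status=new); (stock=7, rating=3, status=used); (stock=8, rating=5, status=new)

A rule that fits every label: rating ≤ 4 — true of each 'Yes' example, false of each 'No' one.
(stock=4, rating=5, status=used) — rating = 5, hence No.
(stock=2, rating=2, status=new) — rating = 2, hence Yes.
(stock=7, rating=3, status=used) — rating = 3, hence Yes.
(stock=8, rating=5, status=new) — rating = 5, hence No.

No, Yes, Yes, No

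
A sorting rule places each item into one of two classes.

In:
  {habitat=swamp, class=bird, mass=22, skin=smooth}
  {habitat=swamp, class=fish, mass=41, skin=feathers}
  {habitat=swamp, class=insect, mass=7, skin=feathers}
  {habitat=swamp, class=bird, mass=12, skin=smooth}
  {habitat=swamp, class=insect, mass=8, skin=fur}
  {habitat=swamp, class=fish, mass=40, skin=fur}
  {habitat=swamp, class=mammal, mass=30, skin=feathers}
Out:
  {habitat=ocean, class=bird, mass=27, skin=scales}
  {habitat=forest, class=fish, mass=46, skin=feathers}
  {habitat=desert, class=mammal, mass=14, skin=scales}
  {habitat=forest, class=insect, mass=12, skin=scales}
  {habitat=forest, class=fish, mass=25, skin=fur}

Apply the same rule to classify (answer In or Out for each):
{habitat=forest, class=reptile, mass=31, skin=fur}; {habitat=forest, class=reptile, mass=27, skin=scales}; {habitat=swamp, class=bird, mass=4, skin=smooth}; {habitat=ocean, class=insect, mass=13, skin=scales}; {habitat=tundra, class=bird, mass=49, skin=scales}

Out, Out, In, Out, Out

The simplest hypothesis consistent with all the labels is: habitat is swamp.
{habitat=forest, class=reptile, mass=31, skin=fur}: habitat is forest, doesn't match → Out. {habitat=forest, class=reptile, mass=27, skin=scales}: habitat is forest, doesn't match → Out. {habitat=swamp, class=bird, mass=4, skin=smooth}: habitat is swamp, fits → In. {habitat=ocean, class=insect, mass=13, skin=scales}: habitat is ocean, doesn't match → Out. {habitat=tundra, class=bird, mass=49, skin=scales}: habitat is tundra, doesn't match → Out.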